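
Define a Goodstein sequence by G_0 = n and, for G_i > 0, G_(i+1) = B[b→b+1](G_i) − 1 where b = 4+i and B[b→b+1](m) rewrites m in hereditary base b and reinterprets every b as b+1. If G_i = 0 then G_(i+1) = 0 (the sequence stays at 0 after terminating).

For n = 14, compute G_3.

20

(0) 14|_4 = 3·4 + 2 ↦ 3·5 + 2|_5 = 17 ⇒ 16
(1) 16|_5 = 3·5 + 1 ↦ 3·6 + 1|_6 = 19 ⇒ 18
(2) 18|_6 = 3·6 ↦ 3·7|_7 = 21 ⇒ 20
(3) 20|_7 = 2·7 + 6 ↦ 2·8 + 6|_8 = 22 ⇒ 21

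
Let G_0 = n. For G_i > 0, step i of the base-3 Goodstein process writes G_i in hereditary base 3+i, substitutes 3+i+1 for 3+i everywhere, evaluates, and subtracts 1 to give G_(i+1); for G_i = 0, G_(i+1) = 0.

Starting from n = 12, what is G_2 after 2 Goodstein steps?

27

i=0: 12 = 3^2 + 3 (b=3); 3→4: 4^2 + 4 = 20; 20−1 = 19
i=1: 19 = 4^2 + 3 (b=4); 4→5: 5^2 + 3 = 28; 28−1 = 27
i=2: 27 = 5^2 + 2 (b=5); 5→6: 6^2 + 2 = 38; 38−1 = 37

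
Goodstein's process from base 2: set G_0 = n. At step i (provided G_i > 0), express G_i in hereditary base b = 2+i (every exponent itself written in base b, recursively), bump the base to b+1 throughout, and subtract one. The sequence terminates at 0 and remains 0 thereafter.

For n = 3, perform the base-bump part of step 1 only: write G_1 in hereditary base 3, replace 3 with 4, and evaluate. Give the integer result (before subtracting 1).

G_0 = 3. HB_2(3) = 2 + 1. Bump = 4. G_1 = 3.
G_1 = 3. HB_3(3) = 3. Bump = 4. G_2 = 3.

4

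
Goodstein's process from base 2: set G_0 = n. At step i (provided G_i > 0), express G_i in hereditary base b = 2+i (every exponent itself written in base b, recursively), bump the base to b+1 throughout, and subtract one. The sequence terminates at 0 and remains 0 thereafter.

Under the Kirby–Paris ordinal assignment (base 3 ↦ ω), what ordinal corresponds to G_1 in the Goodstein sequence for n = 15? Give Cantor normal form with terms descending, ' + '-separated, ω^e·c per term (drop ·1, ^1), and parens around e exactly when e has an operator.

G_0=15  [base 2] 2^(2 + 1) + 2^2 + 2 + 1  →[2↦3]→  3^(3 + 1) + 3^3 + 3 + 1 = 112  −1 ⇒ G_1=111
G_1=111  [base 3] 3^(3 + 1) + 3^3 + 3  →[3↦4]→  4^(4 + 1) + 4^4 + 4 = 1284  −1 ⇒ G_2=1283

ω^(ω + 1) + ω^ω + ω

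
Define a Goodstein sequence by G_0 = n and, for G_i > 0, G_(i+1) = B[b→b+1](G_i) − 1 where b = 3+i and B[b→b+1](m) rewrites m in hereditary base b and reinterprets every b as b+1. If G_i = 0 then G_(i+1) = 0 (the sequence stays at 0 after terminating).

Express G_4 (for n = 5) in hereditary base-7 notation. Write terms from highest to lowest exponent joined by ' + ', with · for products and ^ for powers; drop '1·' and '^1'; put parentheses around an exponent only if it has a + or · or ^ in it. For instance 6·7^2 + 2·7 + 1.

4

step 0: 5 = 3 + 2; sub 4 for 3: 4 + 2; = 6; G_1 = 6−1 = 5
step 1: 5 = 4 + 1; sub 5 for 4: 5 + 1; = 6; G_2 = 6−1 = 5
step 2: 5 = 5; sub 6 for 5: 6; = 6; G_3 = 6−1 = 5
step 3: 5 = 5; sub 7 for 6: 5; = 5; G_4 = 5−1 = 4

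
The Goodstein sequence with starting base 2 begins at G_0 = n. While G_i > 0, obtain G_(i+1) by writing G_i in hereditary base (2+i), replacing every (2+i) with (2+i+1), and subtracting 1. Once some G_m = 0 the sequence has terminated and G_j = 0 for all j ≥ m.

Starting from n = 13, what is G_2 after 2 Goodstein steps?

step 0: 13 = 2^(2 + 1) + 2^2 + 1; sub 3 for 2: 3^(3 + 1) + 3^3 + 1; = 109; G_1 = 109−1 = 108
step 1: 108 = 3^(3 + 1) + 3^3; sub 4 for 3: 4^(4 + 1) + 4^4; = 1280; G_2 = 1280−1 = 1279
step 2: 1279 = 4^(4 + 1) + 3·4^3 + 3·4^2 + 3·4 + 3; sub 5 for 4: 5^(5 + 1) + 3·5^3 + 3·5^2 + 3·5 + 3; = 16093; G_3 = 16093−1 = 16092

1279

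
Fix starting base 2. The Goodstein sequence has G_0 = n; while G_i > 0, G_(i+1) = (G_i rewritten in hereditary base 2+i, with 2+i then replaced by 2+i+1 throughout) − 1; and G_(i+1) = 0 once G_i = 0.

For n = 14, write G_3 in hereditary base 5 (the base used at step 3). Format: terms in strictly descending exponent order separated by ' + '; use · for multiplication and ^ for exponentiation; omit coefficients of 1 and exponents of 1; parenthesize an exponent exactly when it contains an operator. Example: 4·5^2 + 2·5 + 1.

5^(5 + 1) + 5^5

step 0: 14 = 2^(2 + 1) + 2^2 + 2; sub 3 for 2: 3^(3 + 1) + 3^3 + 3; = 111; G_1 = 111−1 = 110
step 1: 110 = 3^(3 + 1) + 3^3 + 2; sub 4 for 3: 4^(4 + 1) + 4^4 + 2; = 1282; G_2 = 1282−1 = 1281
step 2: 1281 = 4^(4 + 1) + 4^4 + 1; sub 5 for 4: 5^(5 + 1) + 5^5 + 1; = 18751; G_3 = 18751−1 = 18750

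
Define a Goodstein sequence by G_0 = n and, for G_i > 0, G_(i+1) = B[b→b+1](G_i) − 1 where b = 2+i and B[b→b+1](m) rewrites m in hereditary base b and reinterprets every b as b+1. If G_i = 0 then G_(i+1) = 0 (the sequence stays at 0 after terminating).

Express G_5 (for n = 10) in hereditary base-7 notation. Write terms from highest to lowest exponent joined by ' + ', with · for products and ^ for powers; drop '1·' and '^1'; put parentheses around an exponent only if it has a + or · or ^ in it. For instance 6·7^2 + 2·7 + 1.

5·7^7 + 5·7^5 + 5·7^4 + 5·7^3 + 5·7^2 + 5·7 + 4

G_0 = 10. HB_2(10) = 2^(2 + 1) + 2. Bump = 84. G_1 = 83.
G_1 = 83. HB_3(83) = 3^(3 + 1) + 2. Bump = 1026. G_2 = 1025.
G_2 = 1025. HB_4(1025) = 4^(4 + 1) + 1. Bump = 15626. G_3 = 15625.
G_3 = 15625. HB_5(15625) = 5^(5 + 1). Bump = 279936. G_4 = 279935.
G_4 = 279935. HB_6(279935) = 5·6^6 + 5·6^5 + 5·6^4 + 5·6^3 + 5·6^2 + 5·6 + 5. Bump = 4215755. G_5 = 4215754.
G_5 = 4215754. HB_7(4215754) = 5·7^7 + 5·7^5 + 5·7^4 + 5·7^3 + 5·7^2 + 5·7 + 4. Bump = 84073324. G_6 = 84073323.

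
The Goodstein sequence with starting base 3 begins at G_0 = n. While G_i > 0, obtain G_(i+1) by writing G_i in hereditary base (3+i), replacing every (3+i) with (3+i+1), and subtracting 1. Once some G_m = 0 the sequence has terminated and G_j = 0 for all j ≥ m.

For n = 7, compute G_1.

8

G_0 = 7. HB_3(7) = 2·3 + 1. Bump = 9. G_1 = 8.
G_1 = 8. HB_4(8) = 2·4. Bump = 10. G_2 = 9.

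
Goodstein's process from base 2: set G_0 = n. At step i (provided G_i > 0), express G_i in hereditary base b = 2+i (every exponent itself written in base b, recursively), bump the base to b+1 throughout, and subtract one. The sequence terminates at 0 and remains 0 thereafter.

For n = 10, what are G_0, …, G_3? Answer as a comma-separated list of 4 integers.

10 —HB2→ 2^(2 + 1) + 2 —bump→ 3^(3 + 1) + 3 = 84 —(−1)→ 83
83 —HB3→ 3^(3 + 1) + 2 —bump→ 4^(4 + 1) + 2 = 1026 —(−1)→ 1025
1025 —HB4→ 4^(4 + 1) + 1 —bump→ 5^(5 + 1) + 1 = 15626 —(−1)→ 15625

10, 83, 1025, 15625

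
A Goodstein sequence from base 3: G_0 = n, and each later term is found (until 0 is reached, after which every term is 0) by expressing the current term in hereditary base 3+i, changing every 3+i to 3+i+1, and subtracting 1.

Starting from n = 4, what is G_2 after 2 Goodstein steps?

4

G_0 = 4. HB_3(4) = 3 + 1. Bump = 5. G_1 = 4.
G_1 = 4. HB_4(4) = 4. Bump = 5. G_2 = 4.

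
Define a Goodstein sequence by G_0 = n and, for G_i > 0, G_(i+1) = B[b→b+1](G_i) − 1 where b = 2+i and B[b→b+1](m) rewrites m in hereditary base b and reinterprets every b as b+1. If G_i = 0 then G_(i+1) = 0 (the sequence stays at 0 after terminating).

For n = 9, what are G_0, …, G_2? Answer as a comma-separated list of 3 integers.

9, 81, 1023

G_0=9  [base 2] 2^(2 + 1) + 1  →[2↦3]→  3^(3 + 1) + 1 = 82  −1 ⇒ G_1=81
G_1=81  [base 3] 3^(3 + 1)  →[3↦4]→  4^(4 + 1) = 1024  −1 ⇒ G_2=1023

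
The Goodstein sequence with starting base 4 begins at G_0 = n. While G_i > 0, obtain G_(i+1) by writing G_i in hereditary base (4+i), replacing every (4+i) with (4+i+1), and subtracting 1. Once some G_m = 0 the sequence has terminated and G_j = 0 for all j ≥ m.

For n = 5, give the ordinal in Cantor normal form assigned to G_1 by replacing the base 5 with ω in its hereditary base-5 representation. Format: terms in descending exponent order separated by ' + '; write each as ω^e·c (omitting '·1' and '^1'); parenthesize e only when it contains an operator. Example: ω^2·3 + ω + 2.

ω

i=0: 5 = 4 + 1 (b=4); 4→5: 5 + 1 = 6; 6−1 = 5
i=1: 5 = 5 (b=5); 5→6: 6 = 6; 6−1 = 5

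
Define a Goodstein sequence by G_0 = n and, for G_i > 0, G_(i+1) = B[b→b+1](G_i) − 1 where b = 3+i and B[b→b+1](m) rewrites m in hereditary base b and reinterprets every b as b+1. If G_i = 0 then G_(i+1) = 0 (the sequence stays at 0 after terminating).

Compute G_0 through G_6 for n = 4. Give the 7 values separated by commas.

4, 4, 4, 3, 2, 1, 0

base 3: 4 = 3 + 1; at 4: 4 + 1 = 5; next = 4
base 4: 4 = 4; at 5: 5 = 5; next = 4
base 5: 4 = 4; at 6: 4 = 4; next = 3
base 6: 3 = 3; at 7: 3 = 3; next = 2
base 7: 2 = 2; at 8: 2 = 2; next = 1
base 8: 1 = 1; at 9: 1 = 1; next = 0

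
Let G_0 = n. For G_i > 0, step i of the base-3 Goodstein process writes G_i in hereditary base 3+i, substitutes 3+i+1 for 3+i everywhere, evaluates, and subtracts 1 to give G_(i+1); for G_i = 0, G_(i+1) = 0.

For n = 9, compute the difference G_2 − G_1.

2

[0] 9 ≡ 3^2 (base 3). Lift 4: 16. −1: 15.
[1] 15 ≡ 3·4 + 3 (base 4). Lift 5: 18. −1: 17.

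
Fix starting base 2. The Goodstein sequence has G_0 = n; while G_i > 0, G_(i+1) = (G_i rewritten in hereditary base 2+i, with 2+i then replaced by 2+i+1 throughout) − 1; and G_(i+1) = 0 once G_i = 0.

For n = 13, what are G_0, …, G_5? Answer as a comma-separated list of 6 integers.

(0) 13|_2 = 2^(2 + 1) + 2^2 + 1 ↦ 3^(3 + 1) + 3^3 + 1|_3 = 109 ⇒ 108
(1) 108|_3 = 3^(3 + 1) + 3^3 ↦ 4^(4 + 1) + 4^4|_4 = 1280 ⇒ 1279
(2) 1279|_4 = 4^(4 + 1) + 3·4^3 + 3·4^2 + 3·4 + 3 ↦ 5^(5 + 1) + 3·5^3 + 3·5^2 + 3·5 + 3|_5 = 16093 ⇒ 16092
(3) 16092|_5 = 5^(5 + 1) + 3·5^3 + 3·5^2 + 3·5 + 2 ↦ 6^(6 + 1) + 3·6^3 + 3·6^2 + 3·6 + 2|_6 = 280712 ⇒ 280711
(4) 280711|_6 = 6^(6 + 1) + 3·6^3 + 3·6^2 + 3·6 + 1 ↦ 7^(7 + 1) + 3·7^3 + 3·7^2 + 3·7 + 1|_7 = 5765999 ⇒ 5765998

13, 108, 1279, 16092, 280711, 5765998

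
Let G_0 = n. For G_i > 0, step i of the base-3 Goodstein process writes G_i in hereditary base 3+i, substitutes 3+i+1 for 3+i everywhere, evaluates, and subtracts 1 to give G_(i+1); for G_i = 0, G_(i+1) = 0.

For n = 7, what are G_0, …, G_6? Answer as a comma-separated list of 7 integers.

G_0=7  [base 3] 2·3 + 1  →[3↦4]→  2·4 + 1 = 9  −1 ⇒ G_1=8
G_1=8  [base 4] 2·4  →[4↦5]→  2·5 = 10  −1 ⇒ G_2=9
G_2=9  [base 5] 5 + 4  →[5↦6]→  6 + 4 = 10  −1 ⇒ G_3=9
G_3=9  [base 6] 6 + 3  →[6↦7]→  7 + 3 = 10  −1 ⇒ G_4=9
G_4=9  [base 7] 7 + 2  →[7↦8]→  8 + 2 = 10  −1 ⇒ G_5=9
G_5=9  [base 8] 8 + 1  →[8↦9]→  9 + 1 = 10  −1 ⇒ G_6=9

7, 8, 9, 9, 9, 9, 9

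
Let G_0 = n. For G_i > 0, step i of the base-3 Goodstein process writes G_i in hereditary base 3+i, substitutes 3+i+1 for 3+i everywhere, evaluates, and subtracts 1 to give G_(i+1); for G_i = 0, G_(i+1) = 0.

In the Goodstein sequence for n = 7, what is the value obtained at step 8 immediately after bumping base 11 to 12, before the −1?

8

G_0=7  [base 3] 2·3 + 1  →[3↦4]→  2·4 + 1 = 9  −1 ⇒ G_1=8
G_1=8  [base 4] 2·4  →[4↦5]→  2·5 = 10  −1 ⇒ G_2=9
G_2=9  [base 5] 5 + 4  →[5↦6]→  6 + 4 = 10  −1 ⇒ G_3=9
G_3=9  [base 6] 6 + 3  →[6↦7]→  7 + 3 = 10  −1 ⇒ G_4=9
G_4=9  [base 7] 7 + 2  →[7↦8]→  8 + 2 = 10  −1 ⇒ G_5=9
G_5=9  [base 8] 8 + 1  →[8↦9]→  9 + 1 = 10  −1 ⇒ G_6=9
G_6=9  [base 9] 9  →[9↦10]→  10 = 10  −1 ⇒ G_7=9
G_7=9  [base 10] 9  →[10↦11]→  9 = 9  −1 ⇒ G_8=8
G_8=8  [base 11] 8  →[11↦12]→  8 = 8  −1 ⇒ G_9=7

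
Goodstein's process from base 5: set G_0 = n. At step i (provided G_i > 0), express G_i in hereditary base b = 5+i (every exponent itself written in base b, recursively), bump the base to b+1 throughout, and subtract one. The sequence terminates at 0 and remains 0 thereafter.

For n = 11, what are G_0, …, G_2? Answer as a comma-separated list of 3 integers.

11, 12, 13

G_0=11  [base 5] 2·5 + 1  →[5↦6]→  2·6 + 1 = 13  −1 ⇒ G_1=12
G_1=12  [base 6] 2·6  →[6↦7]→  2·7 = 14  −1 ⇒ G_2=13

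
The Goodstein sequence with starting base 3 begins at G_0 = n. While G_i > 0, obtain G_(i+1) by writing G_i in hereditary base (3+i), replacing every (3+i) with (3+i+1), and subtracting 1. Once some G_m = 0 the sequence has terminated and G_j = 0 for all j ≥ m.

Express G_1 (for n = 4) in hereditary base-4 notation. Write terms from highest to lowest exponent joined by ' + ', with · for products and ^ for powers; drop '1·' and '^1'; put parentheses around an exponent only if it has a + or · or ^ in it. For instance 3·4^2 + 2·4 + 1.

(0) 4|_3 = 3 + 1 ↦ 4 + 1|_4 = 5 ⇒ 4
(1) 4|_4 = 4 ↦ 5|_5 = 5 ⇒ 4

4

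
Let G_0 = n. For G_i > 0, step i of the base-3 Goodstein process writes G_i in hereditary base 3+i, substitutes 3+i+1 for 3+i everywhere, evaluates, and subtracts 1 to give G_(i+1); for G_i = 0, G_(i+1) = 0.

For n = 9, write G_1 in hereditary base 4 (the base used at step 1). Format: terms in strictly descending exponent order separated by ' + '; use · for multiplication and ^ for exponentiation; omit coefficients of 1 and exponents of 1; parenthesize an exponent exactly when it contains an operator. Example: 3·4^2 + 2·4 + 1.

3·4 + 3

base 3: 9 = 3^2; at 4: 4^2 = 16; next = 15
base 4: 15 = 3·4 + 3; at 5: 3·5 + 3 = 18; next = 17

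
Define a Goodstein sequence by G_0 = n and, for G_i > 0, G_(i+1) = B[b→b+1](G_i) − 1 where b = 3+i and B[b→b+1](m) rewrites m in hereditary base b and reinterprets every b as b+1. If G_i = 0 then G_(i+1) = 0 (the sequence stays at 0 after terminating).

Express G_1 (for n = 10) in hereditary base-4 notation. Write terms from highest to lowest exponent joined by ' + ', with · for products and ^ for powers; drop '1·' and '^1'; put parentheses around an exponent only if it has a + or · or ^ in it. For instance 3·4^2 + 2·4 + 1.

10 —HB3→ 3^2 + 1 —bump→ 4^2 + 1 = 17 —(−1)→ 16
16 —HB4→ 4^2 —bump→ 5^2 = 25 —(−1)→ 24

4^2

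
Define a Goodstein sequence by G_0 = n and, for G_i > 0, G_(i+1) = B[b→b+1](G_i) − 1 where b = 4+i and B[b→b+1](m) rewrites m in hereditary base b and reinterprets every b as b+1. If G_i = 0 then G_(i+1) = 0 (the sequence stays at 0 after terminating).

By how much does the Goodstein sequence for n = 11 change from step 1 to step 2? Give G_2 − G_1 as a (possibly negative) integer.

1

i=0: 11 = 2·4 + 3 (b=4); 4→5: 2·5 + 3 = 13; 13−1 = 12
i=1: 12 = 2·5 + 2 (b=5); 5→6: 2·6 + 2 = 14; 14−1 = 13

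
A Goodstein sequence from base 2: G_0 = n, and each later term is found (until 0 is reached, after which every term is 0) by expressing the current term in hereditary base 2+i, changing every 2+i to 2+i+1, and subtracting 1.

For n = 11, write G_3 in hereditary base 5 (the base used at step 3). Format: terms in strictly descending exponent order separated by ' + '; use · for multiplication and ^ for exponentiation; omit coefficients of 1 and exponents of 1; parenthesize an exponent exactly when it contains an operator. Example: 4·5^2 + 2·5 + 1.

5^(5 + 1) + 2

base 2: 11 = 2^(2 + 1) + 2 + 1; at 3: 3^(3 + 1) + 3 + 1 = 85; next = 84
base 3: 84 = 3^(3 + 1) + 3; at 4: 4^(4 + 1) + 4 = 1028; next = 1027
base 4: 1027 = 4^(4 + 1) + 3; at 5: 5^(5 + 1) + 3 = 15628; next = 15627
base 5: 15627 = 5^(5 + 1) + 2; at 6: 6^(6 + 1) + 2 = 279938; next = 279937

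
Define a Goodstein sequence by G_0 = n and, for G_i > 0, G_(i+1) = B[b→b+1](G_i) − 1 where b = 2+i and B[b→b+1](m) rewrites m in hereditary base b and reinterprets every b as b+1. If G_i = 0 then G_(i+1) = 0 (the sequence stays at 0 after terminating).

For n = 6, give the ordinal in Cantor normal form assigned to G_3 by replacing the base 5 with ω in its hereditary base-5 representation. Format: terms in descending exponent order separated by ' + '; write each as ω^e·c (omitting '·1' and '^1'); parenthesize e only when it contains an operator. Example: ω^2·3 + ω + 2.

G_0=6  [base 2] 2^2 + 2  →[2↦3]→  3^3 + 3 = 30  −1 ⇒ G_1=29
G_1=29  [base 3] 3^3 + 2  →[3↦4]→  4^4 + 2 = 258  −1 ⇒ G_2=257
G_2=257  [base 4] 4^4 + 1  →[4↦5]→  5^5 + 1 = 3126  −1 ⇒ G_3=3125

ω^ω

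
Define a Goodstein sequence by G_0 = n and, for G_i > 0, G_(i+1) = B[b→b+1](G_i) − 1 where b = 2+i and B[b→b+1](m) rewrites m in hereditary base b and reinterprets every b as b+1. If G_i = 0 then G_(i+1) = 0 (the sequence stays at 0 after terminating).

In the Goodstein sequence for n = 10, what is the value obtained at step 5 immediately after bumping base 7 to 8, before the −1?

(0) 10|_2 = 2^(2 + 1) + 2 ↦ 3^(3 + 1) + 3|_3 = 84 ⇒ 83
(1) 83|_3 = 3^(3 + 1) + 2 ↦ 4^(4 + 1) + 2|_4 = 1026 ⇒ 1025
(2) 1025|_4 = 4^(4 + 1) + 1 ↦ 5^(5 + 1) + 1|_5 = 15626 ⇒ 15625
(3) 15625|_5 = 5^(5 + 1) ↦ 6^(6 + 1)|_6 = 279936 ⇒ 279935
(4) 279935|_6 = 5·6^6 + 5·6^5 + 5·6^4 + 5·6^3 + 5·6^2 + 5·6 + 5 ↦ 5·7^7 + 5·7^5 + 5·7^4 + 5·7^3 + 5·7^2 + 5·7 + 5|_7 = 4215755 ⇒ 4215754

84073324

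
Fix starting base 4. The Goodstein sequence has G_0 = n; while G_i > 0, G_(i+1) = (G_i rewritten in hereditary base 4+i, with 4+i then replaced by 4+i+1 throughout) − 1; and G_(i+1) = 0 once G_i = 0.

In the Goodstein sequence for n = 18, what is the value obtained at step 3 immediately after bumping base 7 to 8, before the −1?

54

18 —HB4→ 4^2 + 2 —bump→ 5^2 + 2 = 27 —(−1)→ 26
26 —HB5→ 5^2 + 1 —bump→ 6^2 + 1 = 37 —(−1)→ 36
36 —HB6→ 6^2 —bump→ 7^2 = 49 —(−1)→ 48
48 —HB7→ 6·7 + 6 —bump→ 6·8 + 6 = 54 —(−1)→ 53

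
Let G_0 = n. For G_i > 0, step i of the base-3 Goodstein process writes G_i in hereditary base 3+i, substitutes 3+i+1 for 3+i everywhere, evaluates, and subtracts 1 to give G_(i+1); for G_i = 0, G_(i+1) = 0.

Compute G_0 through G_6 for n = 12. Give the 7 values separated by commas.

12 —HB3→ 3^2 + 3 —bump→ 4^2 + 4 = 20 —(−1)→ 19
19 —HB4→ 4^2 + 3 —bump→ 5^2 + 3 = 28 —(−1)→ 27
27 —HB5→ 5^2 + 2 —bump→ 6^2 + 2 = 38 —(−1)→ 37
37 —HB6→ 6^2 + 1 —bump→ 7^2 + 1 = 50 —(−1)→ 49
49 —HB7→ 7^2 —bump→ 8^2 = 64 —(−1)→ 63
63 —HB8→ 7·8 + 7 —bump→ 7·9 + 7 = 70 —(−1)→ 69

12, 19, 27, 37, 49, 63, 69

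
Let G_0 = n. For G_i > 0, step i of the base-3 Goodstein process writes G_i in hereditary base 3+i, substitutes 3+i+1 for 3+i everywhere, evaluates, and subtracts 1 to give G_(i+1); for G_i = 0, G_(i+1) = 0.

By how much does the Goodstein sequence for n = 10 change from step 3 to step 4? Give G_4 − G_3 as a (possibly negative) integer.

3

base 3: 10 = 3^2 + 1; at 4: 4^2 + 1 = 17; next = 16
base 4: 16 = 4^2; at 5: 5^2 = 25; next = 24
base 5: 24 = 4·5 + 4; at 6: 4·6 + 4 = 28; next = 27
base 6: 27 = 4·6 + 3; at 7: 4·7 + 3 = 31; next = 30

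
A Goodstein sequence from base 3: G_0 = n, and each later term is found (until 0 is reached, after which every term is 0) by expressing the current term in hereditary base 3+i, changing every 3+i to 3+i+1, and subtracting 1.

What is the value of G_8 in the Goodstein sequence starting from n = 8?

[0] 8 ≡ 2·3 + 2 (base 3). Lift 4: 10. −1: 9.
[1] 9 ≡ 2·4 + 1 (base 4). Lift 5: 11. −1: 10.
[2] 10 ≡ 2·5 (base 5). Lift 6: 12. −1: 11.
[3] 11 ≡ 6 + 5 (base 6). Lift 7: 12. −1: 11.
[4] 11 ≡ 7 + 4 (base 7). Lift 8: 12. −1: 11.
[5] 11 ≡ 8 + 3 (base 8). Lift 9: 12. −1: 11.
[6] 11 ≡ 9 + 2 (base 9). Lift 10: 12. −1: 11.
[7] 11 ≡ 10 + 1 (base 10). Lift 11: 12. −1: 11.

11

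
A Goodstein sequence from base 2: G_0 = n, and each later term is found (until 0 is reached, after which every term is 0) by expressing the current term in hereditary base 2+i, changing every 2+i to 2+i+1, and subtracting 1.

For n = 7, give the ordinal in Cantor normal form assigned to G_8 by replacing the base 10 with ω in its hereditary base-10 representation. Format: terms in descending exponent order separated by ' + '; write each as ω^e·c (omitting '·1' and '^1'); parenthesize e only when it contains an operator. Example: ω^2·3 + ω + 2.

base 2: 7 = 2^2 + 2 + 1; at 3: 3^3 + 3 + 1 = 31; next = 30
base 3: 30 = 3^3 + 3; at 4: 4^4 + 4 = 260; next = 259
base 4: 259 = 4^4 + 3; at 5: 5^5 + 3 = 3128; next = 3127
base 5: 3127 = 5^5 + 2; at 6: 6^6 + 2 = 46658; next = 46657
base 6: 46657 = 6^6 + 1; at 7: 7^7 + 1 = 823544; next = 823543
base 7: 823543 = 7^7; at 8: 8^8 = 16777216; next = 16777215
base 8: 16777215 = 7·8^7 + 7·8^6 + 7·8^5 + 7·8^4 + 7·8^3 + 7·8^2 + 7·8 + 7; at 9: 7·9^7 + 7·9^6 + 7·9^5 + 7·9^4 + 7·9^3 + 7·9^2 + 7·9 + 7 = 37665880; next = 37665879
base 9: 37665879 = 7·9^7 + 7·9^6 + 7·9^5 + 7·9^4 + 7·9^3 + 7·9^2 + 7·9 + 6; at 10: 7·10^7 + 7·10^6 + 7·10^5 + 7·10^4 + 7·10^3 + 7·10^2 + 7·10 + 6 = 77777776; next = 77777775

ω^7·7 + ω^6·7 + ω^5·7 + ω^4·7 + ω^3·7 + ω^2·7 + ω·7 + 5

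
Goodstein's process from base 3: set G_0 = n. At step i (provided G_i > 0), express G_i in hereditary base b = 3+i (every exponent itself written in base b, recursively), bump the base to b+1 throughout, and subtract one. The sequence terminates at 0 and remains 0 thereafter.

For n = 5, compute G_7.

i=0: 5 = 3 + 2 (b=3); 3→4: 4 + 2 = 6; 6−1 = 5
i=1: 5 = 4 + 1 (b=4); 4→5: 5 + 1 = 6; 6−1 = 5
i=2: 5 = 5 (b=5); 5→6: 6 = 6; 6−1 = 5
i=3: 5 = 5 (b=6); 6→7: 5 = 5; 5−1 = 4
i=4: 4 = 4 (b=7); 7→8: 4 = 4; 4−1 = 3
i=5: 3 = 3 (b=8); 8→9: 3 = 3; 3−1 = 2
i=6: 2 = 2 (b=9); 9→10: 2 = 2; 2−1 = 1
i=7: 1 = 1 (b=10); 10→11: 1 = 1; 1−1 = 0

1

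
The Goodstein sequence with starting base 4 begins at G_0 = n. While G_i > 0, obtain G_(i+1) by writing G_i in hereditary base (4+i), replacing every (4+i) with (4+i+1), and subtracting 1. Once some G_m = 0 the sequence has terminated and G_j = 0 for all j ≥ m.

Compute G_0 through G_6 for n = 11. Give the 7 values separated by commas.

11, 12, 13, 14, 15, 15, 15

base 4: 11 = 2·4 + 3; at 5: 2·5 + 3 = 13; next = 12
base 5: 12 = 2·5 + 2; at 6: 2·6 + 2 = 14; next = 13
base 6: 13 = 2·6 + 1; at 7: 2·7 + 1 = 15; next = 14
base 7: 14 = 2·7; at 8: 2·8 = 16; next = 15
base 8: 15 = 8 + 7; at 9: 9 + 7 = 16; next = 15
base 9: 15 = 9 + 6; at 10: 10 + 6 = 16; next = 15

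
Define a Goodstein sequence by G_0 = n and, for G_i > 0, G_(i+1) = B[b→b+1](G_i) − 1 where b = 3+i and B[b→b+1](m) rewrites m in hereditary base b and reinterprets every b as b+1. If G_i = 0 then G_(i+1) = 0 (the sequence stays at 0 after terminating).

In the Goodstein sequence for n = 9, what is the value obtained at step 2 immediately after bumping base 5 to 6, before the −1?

[0] 9 ≡ 3^2 (base 3). Lift 4: 16. −1: 15.
[1] 15 ≡ 3·4 + 3 (base 4). Lift 5: 18. −1: 17.
[2] 17 ≡ 3·5 + 2 (base 5). Lift 6: 20. −1: 19.

20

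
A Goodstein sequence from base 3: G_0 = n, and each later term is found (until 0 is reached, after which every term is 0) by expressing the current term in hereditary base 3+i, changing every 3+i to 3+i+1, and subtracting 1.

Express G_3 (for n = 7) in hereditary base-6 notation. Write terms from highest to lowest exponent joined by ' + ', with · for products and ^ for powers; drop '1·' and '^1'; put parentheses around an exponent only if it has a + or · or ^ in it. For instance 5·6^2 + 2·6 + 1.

G_0=7  [base 3] 2·3 + 1  →[3↦4]→  2·4 + 1 = 9  −1 ⇒ G_1=8
G_1=8  [base 4] 2·4  →[4↦5]→  2·5 = 10  −1 ⇒ G_2=9
G_2=9  [base 5] 5 + 4  →[5↦6]→  6 + 4 = 10  −1 ⇒ G_3=9
G_3=9  [base 6] 6 + 3  →[6↦7]→  7 + 3 = 10  −1 ⇒ G_4=9

6 + 3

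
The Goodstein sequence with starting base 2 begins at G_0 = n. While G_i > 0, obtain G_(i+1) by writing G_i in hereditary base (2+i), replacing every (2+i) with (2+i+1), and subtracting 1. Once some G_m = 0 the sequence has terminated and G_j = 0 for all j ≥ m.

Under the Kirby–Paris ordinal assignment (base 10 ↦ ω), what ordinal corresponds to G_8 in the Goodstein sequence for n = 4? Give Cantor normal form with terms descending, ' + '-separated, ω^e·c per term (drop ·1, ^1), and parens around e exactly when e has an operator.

ω^2·2 + ω + 1

G_0=4  [base 2] 2^2  →[2↦3]→  3^3 = 27  −1 ⇒ G_1=26
G_1=26  [base 3] 2·3^2 + 2·3 + 2  →[3↦4]→  2·4^2 + 2·4 + 2 = 42  −1 ⇒ G_2=41
G_2=41  [base 4] 2·4^2 + 2·4 + 1  →[4↦5]→  2·5^2 + 2·5 + 1 = 61  −1 ⇒ G_3=60
G_3=60  [base 5] 2·5^2 + 2·5  →[5↦6]→  2·6^2 + 2·6 = 84  −1 ⇒ G_4=83
G_4=83  [base 6] 2·6^2 + 6 + 5  →[6↦7]→  2·7^2 + 7 + 5 = 110  −1 ⇒ G_5=109
G_5=109  [base 7] 2·7^2 + 7 + 4  →[7↦8]→  2·8^2 + 8 + 4 = 140  −1 ⇒ G_6=139
G_6=139  [base 8] 2·8^2 + 8 + 3  →[8↦9]→  2·9^2 + 9 + 3 = 174  −1 ⇒ G_7=173
G_7=173  [base 9] 2·9^2 + 9 + 2  →[9↦10]→  2·10^2 + 10 + 2 = 212  −1 ⇒ G_8=211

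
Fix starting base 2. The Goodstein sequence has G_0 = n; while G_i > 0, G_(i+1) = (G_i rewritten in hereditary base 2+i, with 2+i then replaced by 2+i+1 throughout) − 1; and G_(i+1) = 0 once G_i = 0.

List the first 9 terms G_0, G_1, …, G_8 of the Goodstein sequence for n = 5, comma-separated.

5, 27, 255, 467, 775, 1197, 1751, 2454, 3325

G_0 = 5. HB_2(5) = 2^2 + 1. Bump = 28. G_1 = 27.
G_1 = 27. HB_3(27) = 3^3. Bump = 256. G_2 = 255.
G_2 = 255. HB_4(255) = 3·4^3 + 3·4^2 + 3·4 + 3. Bump = 468. G_3 = 467.
G_3 = 467. HB_5(467) = 3·5^3 + 3·5^2 + 3·5 + 2. Bump = 776. G_4 = 775.
G_4 = 775. HB_6(775) = 3·6^3 + 3·6^2 + 3·6 + 1. Bump = 1198. G_5 = 1197.
G_5 = 1197. HB_7(1197) = 3·7^3 + 3·7^2 + 3·7. Bump = 1752. G_6 = 1751.
G_6 = 1751. HB_8(1751) = 3·8^3 + 3·8^2 + 2·8 + 7. Bump = 2455. G_7 = 2454.
G_7 = 2454. HB_9(2454) = 3·9^3 + 3·9^2 + 2·9 + 6. Bump = 3326. G_8 = 3325.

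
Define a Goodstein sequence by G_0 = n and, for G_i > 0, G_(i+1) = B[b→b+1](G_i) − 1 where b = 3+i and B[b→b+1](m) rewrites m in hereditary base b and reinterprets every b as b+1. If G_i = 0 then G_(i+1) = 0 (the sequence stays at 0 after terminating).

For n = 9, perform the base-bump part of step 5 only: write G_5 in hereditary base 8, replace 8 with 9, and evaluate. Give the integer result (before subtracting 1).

step 0: 9 = 3^2; sub 4 for 3: 4^2; = 16; G_1 = 16−1 = 15
step 1: 15 = 3·4 + 3; sub 5 for 4: 3·5 + 3; = 18; G_2 = 18−1 = 17
step 2: 17 = 3·5 + 2; sub 6 for 5: 3·6 + 2; = 20; G_3 = 20−1 = 19
step 3: 19 = 3·6 + 1; sub 7 for 6: 3·7 + 1; = 22; G_4 = 22−1 = 21
step 4: 21 = 3·7; sub 8 for 7: 3·8; = 24; G_5 = 24−1 = 23
step 5: 23 = 2·8 + 7; sub 9 for 8: 2·9 + 7; = 25; G_6 = 25−1 = 24

25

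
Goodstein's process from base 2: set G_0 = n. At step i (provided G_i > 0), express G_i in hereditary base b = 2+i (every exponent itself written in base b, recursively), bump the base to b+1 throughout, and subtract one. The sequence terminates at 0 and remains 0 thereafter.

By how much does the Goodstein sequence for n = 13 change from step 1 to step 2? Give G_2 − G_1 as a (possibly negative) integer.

1171

i=0: 13 = 2^(2 + 1) + 2^2 + 1 (b=2); 2→3: 3^(3 + 1) + 3^3 + 1 = 109; 109−1 = 108
i=1: 108 = 3^(3 + 1) + 3^3 (b=3); 3→4: 4^(4 + 1) + 4^4 = 1280; 1280−1 = 1279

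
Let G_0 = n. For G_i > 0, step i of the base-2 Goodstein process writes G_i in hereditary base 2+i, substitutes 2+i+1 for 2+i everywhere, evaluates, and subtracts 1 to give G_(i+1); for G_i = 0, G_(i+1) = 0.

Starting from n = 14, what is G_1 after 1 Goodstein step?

110

(0) 14|_2 = 2^(2 + 1) + 2^2 + 2 ↦ 3^(3 + 1) + 3^3 + 3|_3 = 111 ⇒ 110
(1) 110|_3 = 3^(3 + 1) + 3^3 + 2 ↦ 4^(4 + 1) + 4^4 + 2|_4 = 1282 ⇒ 1281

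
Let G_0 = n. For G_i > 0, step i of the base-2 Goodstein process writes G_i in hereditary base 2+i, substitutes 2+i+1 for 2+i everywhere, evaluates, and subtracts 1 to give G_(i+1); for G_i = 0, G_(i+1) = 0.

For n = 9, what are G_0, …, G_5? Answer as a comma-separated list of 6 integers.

9, 81, 1023, 9842, 140743, 2471826

base 2: 9 = 2^(2 + 1) + 1; at 3: 3^(3 + 1) + 1 = 82; next = 81
base 3: 81 = 3^(3 + 1); at 4: 4^(4 + 1) = 1024; next = 1023
base 4: 1023 = 3·4^4 + 3·4^3 + 3·4^2 + 3·4 + 3; at 5: 3·5^5 + 3·5^3 + 3·5^2 + 3·5 + 3 = 9843; next = 9842
base 5: 9842 = 3·5^5 + 3·5^3 + 3·5^2 + 3·5 + 2; at 6: 3·6^6 + 3·6^3 + 3·6^2 + 3·6 + 2 = 140744; next = 140743
base 6: 140743 = 3·6^6 + 3·6^3 + 3·6^2 + 3·6 + 1; at 7: 3·7^7 + 3·7^3 + 3·7^2 + 3·7 + 1 = 2471827; next = 2471826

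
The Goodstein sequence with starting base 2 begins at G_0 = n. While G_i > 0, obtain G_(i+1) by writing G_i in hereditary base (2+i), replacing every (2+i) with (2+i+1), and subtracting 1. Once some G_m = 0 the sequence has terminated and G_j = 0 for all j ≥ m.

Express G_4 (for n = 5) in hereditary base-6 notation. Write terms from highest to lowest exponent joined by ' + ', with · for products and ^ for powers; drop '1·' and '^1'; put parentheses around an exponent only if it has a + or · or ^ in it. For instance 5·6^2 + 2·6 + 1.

3·6^3 + 3·6^2 + 3·6 + 1

[0] 5 ≡ 2^2 + 1 (base 2). Lift 3: 28. −1: 27.
[1] 27 ≡ 3^3 (base 3). Lift 4: 256. −1: 255.
[2] 255 ≡ 3·4^3 + 3·4^2 + 3·4 + 3 (base 4). Lift 5: 468. −1: 467.
[3] 467 ≡ 3·5^3 + 3·5^2 + 3·5 + 2 (base 5). Lift 6: 776. −1: 775.
[4] 775 ≡ 3·6^3 + 3·6^2 + 3·6 + 1 (base 6). Lift 7: 1198. −1: 1197.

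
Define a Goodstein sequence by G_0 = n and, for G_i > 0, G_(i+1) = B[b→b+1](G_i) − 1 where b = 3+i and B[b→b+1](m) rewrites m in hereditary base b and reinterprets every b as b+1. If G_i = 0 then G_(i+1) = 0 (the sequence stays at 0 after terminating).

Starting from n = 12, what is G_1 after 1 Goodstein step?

base 3: 12 = 3^2 + 3; at 4: 4^2 + 4 = 20; next = 19
base 4: 19 = 4^2 + 3; at 5: 5^2 + 3 = 28; next = 27

19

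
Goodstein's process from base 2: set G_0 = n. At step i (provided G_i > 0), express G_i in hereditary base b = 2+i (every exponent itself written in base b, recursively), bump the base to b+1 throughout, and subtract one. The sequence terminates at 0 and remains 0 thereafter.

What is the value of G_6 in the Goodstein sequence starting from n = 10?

84073323

i=0: 10 = 2^(2 + 1) + 2 (b=2); 2→3: 3^(3 + 1) + 3 = 84; 84−1 = 83
i=1: 83 = 3^(3 + 1) + 2 (b=3); 3→4: 4^(4 + 1) + 2 = 1026; 1026−1 = 1025
i=2: 1025 = 4^(4 + 1) + 1 (b=4); 4→5: 5^(5 + 1) + 1 = 15626; 15626−1 = 15625
i=3: 15625 = 5^(5 + 1) (b=5); 5→6: 6^(6 + 1) = 279936; 279936−1 = 279935
i=4: 279935 = 5·6^6 + 5·6^5 + 5·6^4 + 5·6^3 + 5·6^2 + 5·6 + 5 (b=6); 6→7: 5·7^7 + 5·7^5 + 5·7^4 + 5·7^3 + 5·7^2 + 5·7 + 5 = 4215755; 4215755−1 = 4215754
i=5: 4215754 = 5·7^7 + 5·7^5 + 5·7^4 + 5·7^3 + 5·7^2 + 5·7 + 4 (b=7); 7→8: 5·8^8 + 5·8^5 + 5·8^4 + 5·8^3 + 5·8^2 + 5·8 + 4 = 84073324; 84073324−1 = 84073323
i=6: 84073323 = 5·8^8 + 5·8^5 + 5·8^4 + 5·8^3 + 5·8^2 + 5·8 + 3 (b=8); 8→9: 5·9^9 + 5·9^5 + 5·9^4 + 5·9^3 + 5·9^2 + 5·9 + 3 = 1937434593; 1937434593−1 = 1937434592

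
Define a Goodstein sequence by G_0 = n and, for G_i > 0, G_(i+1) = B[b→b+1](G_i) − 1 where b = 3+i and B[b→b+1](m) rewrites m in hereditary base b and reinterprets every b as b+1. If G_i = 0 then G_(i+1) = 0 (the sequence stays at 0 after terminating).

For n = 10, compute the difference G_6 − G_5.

3

[0] 10 ≡ 3^2 + 1 (base 3). Lift 4: 17. −1: 16.
[1] 16 ≡ 4^2 (base 4). Lift 5: 25. −1: 24.
[2] 24 ≡ 4·5 + 4 (base 5). Lift 6: 28. −1: 27.
[3] 27 ≡ 4·6 + 3 (base 6). Lift 7: 31. −1: 30.
[4] 30 ≡ 4·7 + 2 (base 7). Lift 8: 34. −1: 33.
[5] 33 ≡ 4·8 + 1 (base 8). Lift 9: 37. −1: 36.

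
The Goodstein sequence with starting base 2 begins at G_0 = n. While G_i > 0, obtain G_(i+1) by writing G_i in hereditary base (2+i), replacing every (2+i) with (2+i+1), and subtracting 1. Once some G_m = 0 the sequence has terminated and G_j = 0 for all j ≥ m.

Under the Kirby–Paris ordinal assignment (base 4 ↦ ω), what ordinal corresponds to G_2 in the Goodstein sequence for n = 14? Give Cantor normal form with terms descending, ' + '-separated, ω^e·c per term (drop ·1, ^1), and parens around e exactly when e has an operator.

G_0 = 14. HB_2(14) = 2^(2 + 1) + 2^2 + 2. Bump = 111. G_1 = 110.
G_1 = 110. HB_3(110) = 3^(3 + 1) + 3^3 + 2. Bump = 1282. G_2 = 1281.
G_2 = 1281. HB_4(1281) = 4^(4 + 1) + 4^4 + 1. Bump = 18751. G_3 = 18750.

ω^(ω + 1) + ω^ω + 1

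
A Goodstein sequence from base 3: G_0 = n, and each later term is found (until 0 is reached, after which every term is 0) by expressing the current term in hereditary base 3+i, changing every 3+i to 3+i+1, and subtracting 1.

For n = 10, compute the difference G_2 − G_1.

(0) 10|_3 = 3^2 + 1 ↦ 4^2 + 1|_4 = 17 ⇒ 16
(1) 16|_4 = 4^2 ↦ 5^2|_5 = 25 ⇒ 24

8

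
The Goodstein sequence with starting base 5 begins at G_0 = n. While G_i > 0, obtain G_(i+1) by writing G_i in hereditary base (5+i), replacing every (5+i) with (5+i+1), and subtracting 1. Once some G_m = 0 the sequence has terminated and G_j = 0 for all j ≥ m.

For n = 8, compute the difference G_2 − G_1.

0

i=0: 8 = 5 + 3 (b=5); 5→6: 6 + 3 = 9; 9−1 = 8
i=1: 8 = 6 + 2 (b=6); 6→7: 7 + 2 = 9; 9−1 = 8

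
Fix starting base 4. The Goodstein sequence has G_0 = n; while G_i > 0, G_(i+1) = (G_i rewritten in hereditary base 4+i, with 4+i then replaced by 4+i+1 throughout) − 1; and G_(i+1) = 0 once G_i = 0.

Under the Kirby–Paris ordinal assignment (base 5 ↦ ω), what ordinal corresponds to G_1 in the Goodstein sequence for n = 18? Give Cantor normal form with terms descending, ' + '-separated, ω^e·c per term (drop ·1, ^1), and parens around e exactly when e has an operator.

ω^2 + 1

G_0 = 18. HB_4(18) = 4^2 + 2. Bump = 27. G_1 = 26.
G_1 = 26. HB_5(26) = 5^2 + 1. Bump = 37. G_2 = 36.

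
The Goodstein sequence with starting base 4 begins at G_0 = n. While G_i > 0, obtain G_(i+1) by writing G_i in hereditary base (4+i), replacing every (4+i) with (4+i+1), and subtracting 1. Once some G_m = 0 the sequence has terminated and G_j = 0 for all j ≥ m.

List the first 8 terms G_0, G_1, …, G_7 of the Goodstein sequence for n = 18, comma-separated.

i=0: 18 = 4^2 + 2 (b=4); 4→5: 5^2 + 2 = 27; 27−1 = 26
i=1: 26 = 5^2 + 1 (b=5); 5→6: 6^2 + 1 = 37; 37−1 = 36
i=2: 36 = 6^2 (b=6); 6→7: 7^2 = 49; 49−1 = 48
i=3: 48 = 6·7 + 6 (b=7); 7→8: 6·8 + 6 = 54; 54−1 = 53
i=4: 53 = 6·8 + 5 (b=8); 8→9: 6·9 + 5 = 59; 59−1 = 58
i=5: 58 = 6·9 + 4 (b=9); 9→10: 6·10 + 4 = 64; 64−1 = 63
i=6: 63 = 6·10 + 3 (b=10); 10→11: 6·11 + 3 = 69; 69−1 = 68

18, 26, 36, 48, 53, 58, 63, 68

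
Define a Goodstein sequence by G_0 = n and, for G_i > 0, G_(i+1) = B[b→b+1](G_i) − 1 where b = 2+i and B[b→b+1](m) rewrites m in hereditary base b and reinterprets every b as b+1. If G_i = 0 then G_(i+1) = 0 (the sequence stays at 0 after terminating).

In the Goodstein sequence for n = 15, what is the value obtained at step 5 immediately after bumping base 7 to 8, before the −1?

G_0=15  [base 2] 2^(2 + 1) + 2^2 + 2 + 1  →[2↦3]→  3^(3 + 1) + 3^3 + 3 + 1 = 112  −1 ⇒ G_1=111
G_1=111  [base 3] 3^(3 + 1) + 3^3 + 3  →[3↦4]→  4^(4 + 1) + 4^4 + 4 = 1284  −1 ⇒ G_2=1283
G_2=1283  [base 4] 4^(4 + 1) + 4^4 + 3  →[4↦5]→  5^(5 + 1) + 5^5 + 3 = 18753  −1 ⇒ G_3=18752
G_3=18752  [base 5] 5^(5 + 1) + 5^5 + 2  →[5↦6]→  6^(6 + 1) + 6^6 + 2 = 326594  −1 ⇒ G_4=326593
G_4=326593  [base 6] 6^(6 + 1) + 6^6 + 1  →[6↦7]→  7^(7 + 1) + 7^7 + 1 = 6588345  −1 ⇒ G_5=6588344
G_5=6588344  [base 7] 7^(7 + 1) + 7^7  →[7↦8]→  8^(8 + 1) + 8^8 = 150994944  −1 ⇒ G_6=150994943

150994944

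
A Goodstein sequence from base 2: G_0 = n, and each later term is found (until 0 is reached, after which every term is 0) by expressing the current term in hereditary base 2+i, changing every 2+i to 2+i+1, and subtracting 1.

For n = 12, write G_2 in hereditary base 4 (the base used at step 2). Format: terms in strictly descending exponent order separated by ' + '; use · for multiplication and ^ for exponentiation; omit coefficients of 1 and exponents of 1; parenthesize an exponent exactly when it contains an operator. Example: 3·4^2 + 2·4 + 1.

4^(4 + 1) + 2·4^2 + 2·4 + 1

12 —HB2→ 2^(2 + 1) + 2^2 —bump→ 3^(3 + 1) + 3^3 = 108 —(−1)→ 107
107 —HB3→ 3^(3 + 1) + 2·3^2 + 2·3 + 2 —bump→ 4^(4 + 1) + 2·4^2 + 2·4 + 2 = 1066 —(−1)→ 1065
1065 —HB4→ 4^(4 + 1) + 2·4^2 + 2·4 + 1 —bump→ 5^(5 + 1) + 2·5^2 + 2·5 + 1 = 15686 —(−1)→ 15685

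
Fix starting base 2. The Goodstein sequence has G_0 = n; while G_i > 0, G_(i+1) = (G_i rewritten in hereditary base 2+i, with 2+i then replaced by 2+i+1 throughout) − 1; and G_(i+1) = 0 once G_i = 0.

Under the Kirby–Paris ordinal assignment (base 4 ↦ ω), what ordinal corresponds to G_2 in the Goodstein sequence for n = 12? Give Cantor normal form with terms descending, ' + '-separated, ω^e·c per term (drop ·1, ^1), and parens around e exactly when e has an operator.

ω^(ω + 1) + ω^2·2 + ω·2 + 1

G_0=12  [base 2] 2^(2 + 1) + 2^2  →[2↦3]→  3^(3 + 1) + 3^3 = 108  −1 ⇒ G_1=107
G_1=107  [base 3] 3^(3 + 1) + 2·3^2 + 2·3 + 2  →[3↦4]→  4^(4 + 1) + 2·4^2 + 2·4 + 2 = 1066  −1 ⇒ G_2=1065
G_2=1065  [base 4] 4^(4 + 1) + 2·4^2 + 2·4 + 1  →[4↦5]→  5^(5 + 1) + 2·5^2 + 2·5 + 1 = 15686  −1 ⇒ G_3=15685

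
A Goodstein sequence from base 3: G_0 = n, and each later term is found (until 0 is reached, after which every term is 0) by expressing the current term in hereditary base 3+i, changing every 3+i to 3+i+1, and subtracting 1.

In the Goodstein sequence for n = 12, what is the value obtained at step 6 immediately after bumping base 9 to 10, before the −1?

G_0 = 12. HB_3(12) = 3^2 + 3. Bump = 20. G_1 = 19.
G_1 = 19. HB_4(19) = 4^2 + 3. Bump = 28. G_2 = 27.
G_2 = 27. HB_5(27) = 5^2 + 2. Bump = 38. G_3 = 37.
G_3 = 37. HB_6(37) = 6^2 + 1. Bump = 50. G_4 = 49.
G_4 = 49. HB_7(49) = 7^2. Bump = 64. G_5 = 63.
G_5 = 63. HB_8(63) = 7·8 + 7. Bump = 70. G_6 = 69.
G_6 = 69. HB_9(69) = 7·9 + 6. Bump = 76. G_7 = 75.

76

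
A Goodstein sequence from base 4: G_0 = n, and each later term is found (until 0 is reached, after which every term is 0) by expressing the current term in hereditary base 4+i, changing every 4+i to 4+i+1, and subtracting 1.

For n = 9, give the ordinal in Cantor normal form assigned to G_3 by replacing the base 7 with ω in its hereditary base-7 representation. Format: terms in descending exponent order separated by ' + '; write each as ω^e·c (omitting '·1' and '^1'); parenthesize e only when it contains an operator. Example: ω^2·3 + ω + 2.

G_0=9  [base 4] 2·4 + 1  →[4↦5]→  2·5 + 1 = 11  −1 ⇒ G_1=10
G_1=10  [base 5] 2·5  →[5↦6]→  2·6 = 12  −1 ⇒ G_2=11
G_2=11  [base 6] 6 + 5  →[6↦7]→  7 + 5 = 12  −1 ⇒ G_3=11
G_3=11  [base 7] 7 + 4  →[7↦8]→  8 + 4 = 12  −1 ⇒ G_4=11

ω + 4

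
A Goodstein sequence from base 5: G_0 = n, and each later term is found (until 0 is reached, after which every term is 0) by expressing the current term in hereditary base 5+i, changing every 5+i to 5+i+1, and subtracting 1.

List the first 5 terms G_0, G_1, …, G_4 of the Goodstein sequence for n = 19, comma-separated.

19, 21, 23, 25, 27

19 —HB5→ 3·5 + 4 —bump→ 3·6 + 4 = 22 —(−1)→ 21
21 —HB6→ 3·6 + 3 —bump→ 3·7 + 3 = 24 —(−1)→ 23
23 —HB7→ 3·7 + 2 —bump→ 3·8 + 2 = 26 —(−1)→ 25
25 —HB8→ 3·8 + 1 —bump→ 3·9 + 1 = 28 —(−1)→ 27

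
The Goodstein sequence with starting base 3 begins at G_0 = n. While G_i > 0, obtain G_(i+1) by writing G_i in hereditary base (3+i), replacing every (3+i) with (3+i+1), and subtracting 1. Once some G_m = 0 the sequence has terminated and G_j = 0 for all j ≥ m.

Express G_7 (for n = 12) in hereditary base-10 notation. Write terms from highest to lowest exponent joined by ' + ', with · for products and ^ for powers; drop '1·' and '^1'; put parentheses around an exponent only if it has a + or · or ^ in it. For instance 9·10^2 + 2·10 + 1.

G_0=12  [base 3] 3^2 + 3  →[3↦4]→  4^2 + 4 = 20  −1 ⇒ G_1=19
G_1=19  [base 4] 4^2 + 3  →[4↦5]→  5^2 + 3 = 28  −1 ⇒ G_2=27
G_2=27  [base 5] 5^2 + 2  →[5↦6]→  6^2 + 2 = 38  −1 ⇒ G_3=37
G_3=37  [base 6] 6^2 + 1  →[6↦7]→  7^2 + 1 = 50  −1 ⇒ G_4=49
G_4=49  [base 7] 7^2  →[7↦8]→  8^2 = 64  −1 ⇒ G_5=63
G_5=63  [base 8] 7·8 + 7  →[8↦9]→  7·9 + 7 = 70  −1 ⇒ G_6=69
G_6=69  [base 9] 7·9 + 6  →[9↦10]→  7·10 + 6 = 76  −1 ⇒ G_7=75
G_7=75  [base 10] 7·10 + 5  →[10↦11]→  7·11 + 5 = 82  −1 ⇒ G_8=81

7·10 + 5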